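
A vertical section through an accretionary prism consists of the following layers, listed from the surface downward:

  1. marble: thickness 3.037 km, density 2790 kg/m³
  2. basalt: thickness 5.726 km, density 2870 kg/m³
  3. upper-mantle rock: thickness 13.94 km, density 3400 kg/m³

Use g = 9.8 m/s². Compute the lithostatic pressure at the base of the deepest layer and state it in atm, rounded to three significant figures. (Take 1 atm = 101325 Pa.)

6990 atm

marble: 2790 kg/m³ × 9.8 m/s² × 3037 m = 8.304×10^7 Pa = 819.5 atm
basalt: 2870 kg/m³ × 9.8 m/s² × 5726 m = 1.610×10^8 Pa = 1589 atm
upper-mantle rock: 3400 kg/m³ × 9.8 m/s² × 13940 m = 4.645×10^8 Pa = 4584 atm
Total = 819.5 + 1589 + 4584 = 6993.0 atm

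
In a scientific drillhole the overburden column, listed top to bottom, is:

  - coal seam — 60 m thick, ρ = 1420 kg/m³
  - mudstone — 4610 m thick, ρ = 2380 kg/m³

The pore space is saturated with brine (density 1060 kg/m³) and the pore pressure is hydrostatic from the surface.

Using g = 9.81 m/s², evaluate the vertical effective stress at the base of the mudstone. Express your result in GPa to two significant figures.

0.060 GPa

Overburden (lithostatic) stress σ_v:
coal seam: 1420 kg/m³ × 9.81 m/s² × 60 m = 8.358×10^5 Pa = 0.8358 MPa
mudstone: 2380 kg/m³ × 9.81 m/s² × 4610 m = 1.076×10^8 Pa = 107.6 MPa
Total = 0.8358 + 107.6 = 108.47 MPa
Pore pressure P_p = 1060 kg/m³ × 9.81 m/s² × 4670 m = 4.856×10^7 Pa = 48.56 MPa
Effective stress σ' = σ_v − P_p = 108.5 − 48.56 = 59.908 MPa = 0.059908 GPa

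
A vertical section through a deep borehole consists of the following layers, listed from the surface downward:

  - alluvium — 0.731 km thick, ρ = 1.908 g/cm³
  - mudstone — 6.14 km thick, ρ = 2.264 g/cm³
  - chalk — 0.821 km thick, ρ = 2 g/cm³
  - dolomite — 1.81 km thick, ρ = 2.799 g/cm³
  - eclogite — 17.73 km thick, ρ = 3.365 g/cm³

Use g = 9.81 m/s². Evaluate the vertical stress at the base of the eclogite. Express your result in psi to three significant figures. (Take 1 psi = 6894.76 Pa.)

116000 psi

alluvium: 1908 kg/m³ × 9.81 m/s² × 731 m = 1.368×10^7 Pa = 1984 psi
mudstone: 2264 kg/m³ × 9.81 m/s² × 6140 m = 1.364×10^8 Pa = 19779 psi
chalk: 2000 kg/m³ × 9.81 m/s² × 821 m = 1.611×10^7 Pa = 2336 psi
dolomite: 2799 kg/m³ × 9.81 m/s² × 1810 m = 4.970×10^7 Pa = 7208 psi
eclogite: 3365 kg/m³ × 9.81 m/s² × 17730 m = 5.853×10^8 Pa = 84888 psi
Total = 1984 + 19779 + 2336 + 7208 + 84888 = 1.1620×10^5 psi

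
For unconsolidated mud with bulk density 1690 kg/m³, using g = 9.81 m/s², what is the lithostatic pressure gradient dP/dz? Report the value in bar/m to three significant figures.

0.166 bar/m

dP/dz = ρg = 1690 kg/m³ × 9.81 m/s² = 16579 Pa/m
= 16579 Pa/m × (1 bar/m / 1.0000×10^5 Pa/m) = 0.16579 bar/m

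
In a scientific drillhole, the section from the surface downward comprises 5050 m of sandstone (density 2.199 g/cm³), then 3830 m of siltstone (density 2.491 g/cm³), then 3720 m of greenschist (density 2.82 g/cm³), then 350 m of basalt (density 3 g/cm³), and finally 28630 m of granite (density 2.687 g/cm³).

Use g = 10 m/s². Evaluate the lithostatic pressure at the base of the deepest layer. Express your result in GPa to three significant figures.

1.09 GPa

sandstone: 2199 kg/m³ × 10 m/s² × 5050 m = 1.110×10^8 Pa = 0.1110 GPa
siltstone: 2491 kg/m³ × 10 m/s² × 3830 m = 9.541×10^7 Pa = 0.09541 GPa
greenschist: 2820 kg/m³ × 10 m/s² × 3720 m = 1.049×10^8 Pa = 0.1049 GPa
basalt: 3000 kg/m³ × 10 m/s² × 350 m = 1.050×10^7 Pa = 0.01050 GPa
granite: 2687 kg/m³ × 10 m/s² × 28630 m = 7.693×10^8 Pa = 0.7693 GPa
Total = 0.1110 + 0.09541 + 0.1049 + 0.01050 + 0.7693 = 1.0911 GPa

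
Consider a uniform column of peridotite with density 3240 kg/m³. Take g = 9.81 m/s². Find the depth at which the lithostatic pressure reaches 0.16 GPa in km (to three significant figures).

h = P/(ρg) = 0.16 GPa / (3240 kg/m³ × 9.81 m/s²) = 1.600×10^8 Pa / 31784 Pa/m = 5033.9 m
= 5.0339 km

5.03 km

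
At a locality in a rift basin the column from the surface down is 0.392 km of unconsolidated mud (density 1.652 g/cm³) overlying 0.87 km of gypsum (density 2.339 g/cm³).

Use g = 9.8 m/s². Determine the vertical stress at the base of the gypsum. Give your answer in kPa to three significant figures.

26300 kPa

unconsolidated mud: 1652 kg/m³ × 9.8 m/s² × 392 m = 6.346×10^6 Pa = 6346 kPa
gypsum: 2339 kg/m³ × 9.8 m/s² × 870 m = 1.994×10^7 Pa = 19942 kPa
Total = 6346 + 19942 = 26289 kPa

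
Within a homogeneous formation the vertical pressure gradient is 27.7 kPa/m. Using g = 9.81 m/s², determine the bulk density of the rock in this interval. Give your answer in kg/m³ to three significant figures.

2820 kg/m³

ρ = (dP/dz)/g = 27.7 kPa/m / 9.81 m/s² = 27700 Pa/m / 9.81 m/s² = 2823.6 kg/m³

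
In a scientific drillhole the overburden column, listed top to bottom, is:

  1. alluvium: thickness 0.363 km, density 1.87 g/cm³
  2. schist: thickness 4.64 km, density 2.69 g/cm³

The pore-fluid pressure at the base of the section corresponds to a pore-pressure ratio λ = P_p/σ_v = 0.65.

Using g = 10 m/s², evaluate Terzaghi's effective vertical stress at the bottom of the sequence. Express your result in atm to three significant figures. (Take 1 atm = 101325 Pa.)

455 atm

Overburden (lithostatic) stress σ_v:
alluvium: 1870 kg/m³ × 10 m/s² × 363 m = 6.788×10^6 Pa = 6.788 MPa
schist: 2690 kg/m³ × 10 m/s² × 4640 m = 1.248×10^8 Pa = 124.8 MPa
Total = 6.788 + 124.8 = 131.60 MPa
Pore pressure P_p = λ·σ_v = 0.65 × 131.6 MPa = 85.54 MPa
Effective stress σ' = σ_v − P_p = 131.6 − 85.54 = 46.061 MPa = 454.59 atm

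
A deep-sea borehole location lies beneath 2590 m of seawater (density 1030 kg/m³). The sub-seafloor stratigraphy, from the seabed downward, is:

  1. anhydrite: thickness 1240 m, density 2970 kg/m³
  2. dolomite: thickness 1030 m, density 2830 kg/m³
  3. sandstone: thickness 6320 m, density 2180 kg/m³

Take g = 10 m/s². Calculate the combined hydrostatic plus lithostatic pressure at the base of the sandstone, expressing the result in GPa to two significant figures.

0.23 GPa

seawater: 1030 kg/m³ × 10 m/s² × 2590 m = 2.668×10^7 Pa = 0.02668 GPa
anhydrite: 2970 kg/m³ × 10 m/s² × 1240 m = 3.683×10^7 Pa = 0.03683 GPa
dolomite: 2830 kg/m³ × 10 m/s² × 1030 m = 2.915×10^7 Pa = 0.02915 GPa
sandstone: 2180 kg/m³ × 10 m/s² × 6320 m = 1.378×10^8 Pa = 0.1378 GPa
Total = 0.02668 + 0.03683 + 0.02915 + 0.1378 = 0.23043 GPa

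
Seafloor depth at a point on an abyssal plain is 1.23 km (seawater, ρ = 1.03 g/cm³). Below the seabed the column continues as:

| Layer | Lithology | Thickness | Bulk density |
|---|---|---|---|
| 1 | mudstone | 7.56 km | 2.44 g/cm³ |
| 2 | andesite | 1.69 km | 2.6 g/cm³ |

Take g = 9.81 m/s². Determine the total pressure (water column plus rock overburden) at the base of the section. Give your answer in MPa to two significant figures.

seawater: 1030 kg/m³ × 9.81 m/s² × 1230 m = 1.243×10^7 Pa = 12.43 MPa
mudstone: 2440 kg/m³ × 9.81 m/s² × 7560 m = 1.810×10^8 Pa = 181.0 MPa
andesite: 2600 kg/m³ × 9.81 m/s² × 1690 m = 4.311×10^7 Pa = 43.11 MPa
Total = 12.43 + 181.0 + 43.11 = 236.49 MPa

240 MPa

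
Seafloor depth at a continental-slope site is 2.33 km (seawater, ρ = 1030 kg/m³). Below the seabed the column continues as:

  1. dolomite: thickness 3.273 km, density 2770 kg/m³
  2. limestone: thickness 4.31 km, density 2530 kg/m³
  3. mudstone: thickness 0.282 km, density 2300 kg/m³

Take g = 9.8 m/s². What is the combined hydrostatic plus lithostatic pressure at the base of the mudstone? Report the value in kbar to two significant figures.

2.3 kbar

seawater: 1030 kg/m³ × 9.8 m/s² × 2330 m = 2.352×10^7 Pa = 0.2352 kbar
dolomite: 2770 kg/m³ × 9.8 m/s² × 3273 m = 8.885×10^7 Pa = 0.8885 kbar
limestone: 2530 kg/m³ × 9.8 m/s² × 4310 m = 1.069×10^8 Pa = 1.069 kbar
mudstone: 2300 kg/m³ × 9.8 m/s² × 282 m = 6.356×10^6 Pa = 0.06356 kbar
Total = 0.2352 + 0.8885 + 1.069 + 0.06356 = 2.2559 kbar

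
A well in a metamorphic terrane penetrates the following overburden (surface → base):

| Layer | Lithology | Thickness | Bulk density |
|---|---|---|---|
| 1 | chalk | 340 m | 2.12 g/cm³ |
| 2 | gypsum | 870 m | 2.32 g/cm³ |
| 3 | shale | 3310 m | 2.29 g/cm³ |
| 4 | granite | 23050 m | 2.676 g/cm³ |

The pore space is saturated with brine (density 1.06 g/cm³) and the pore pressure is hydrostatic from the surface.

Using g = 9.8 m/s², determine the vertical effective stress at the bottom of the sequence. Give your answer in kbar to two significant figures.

4.2 kbar

Overburden (lithostatic) stress σ_v:
chalk: 2120 kg/m³ × 9.8 m/s² × 340 m = 7.064×10^6 Pa = 7.064 MPa
gypsum: 2320 kg/m³ × 9.8 m/s² × 870 m = 1.978×10^7 Pa = 19.78 MPa
shale: 2290 kg/m³ × 9.8 m/s² × 3310 m = 7.428×10^7 Pa = 74.28 MPa
granite: 2676 kg/m³ × 9.8 m/s² × 23050 m = 6.045×10^8 Pa = 604.5 MPa
Total = 7.064 + 19.78 + 74.28 + 604.5 = 705.61 MPa
Pore pressure P_p = 1060 kg/m³ × 9.8 m/s² × 27570 m = 2.864×10^8 Pa = 286.4 MPa
Effective stress σ' = σ_v − P_p = 705.6 − 286.4 = 419.21 MPa = 4.1921 kbar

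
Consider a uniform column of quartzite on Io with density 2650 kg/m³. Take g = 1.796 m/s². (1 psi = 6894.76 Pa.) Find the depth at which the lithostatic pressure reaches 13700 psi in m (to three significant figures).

h = P/(ρg) = 13700 psi / (2650 kg/m³ × 1.796 m/s²) = 9.446×10^7 Pa / 4759.4 Pa/m = 19847 m

19800 m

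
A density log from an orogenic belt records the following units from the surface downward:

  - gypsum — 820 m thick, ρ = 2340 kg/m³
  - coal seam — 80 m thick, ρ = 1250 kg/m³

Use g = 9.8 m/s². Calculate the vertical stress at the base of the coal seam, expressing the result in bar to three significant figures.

198 bar

gypsum: 2340 kg/m³ × 9.8 m/s² × 820 m = 1.880×10^7 Pa = 188.0 bar
coal seam: 1250 kg/m³ × 9.8 m/s² × 80 m = 9.800×10^5 Pa = 9.800 bar
Total = 188.0 + 9.800 = 197.84 bar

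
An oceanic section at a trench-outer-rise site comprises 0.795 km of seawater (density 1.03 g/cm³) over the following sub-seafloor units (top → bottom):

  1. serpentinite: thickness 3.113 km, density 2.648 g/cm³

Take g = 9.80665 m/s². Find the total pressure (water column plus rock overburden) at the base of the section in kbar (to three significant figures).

0.889 kbar

seawater: 1030 kg/m³ × 9.80665 m/s² × 795 m = 8.030×10^6 Pa = 0.08030 kbar
serpentinite: 2648 kg/m³ × 9.80665 m/s² × 3113 m = 8.084×10^7 Pa = 0.8084 kbar
Total = 0.08030 + 0.8084 = 0.88869 kbar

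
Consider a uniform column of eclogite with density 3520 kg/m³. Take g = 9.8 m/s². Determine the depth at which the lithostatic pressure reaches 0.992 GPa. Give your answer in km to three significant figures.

h = P/(ρg) = 0.992 GPa / (3520 kg/m³ × 9.8 m/s²) = 9.920×10^8 Pa / 34496 Pa/m = 28757 m
= 28.757 km

28.8 km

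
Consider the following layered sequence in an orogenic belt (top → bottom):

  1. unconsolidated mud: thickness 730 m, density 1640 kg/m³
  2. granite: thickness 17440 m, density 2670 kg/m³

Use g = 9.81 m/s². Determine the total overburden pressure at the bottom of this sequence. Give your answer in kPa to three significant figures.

unconsolidated mud: 1640 kg/m³ × 9.81 m/s² × 730 m = 1.174×10^7 Pa = 11745 kPa
granite: 2670 kg/m³ × 9.81 m/s² × 17440 m = 4.568×10^8 Pa = 4.568×10^5 kPa
Total = 11745 + 4.568×10^5 = 4.6855×10^5 kPa

469000 kPa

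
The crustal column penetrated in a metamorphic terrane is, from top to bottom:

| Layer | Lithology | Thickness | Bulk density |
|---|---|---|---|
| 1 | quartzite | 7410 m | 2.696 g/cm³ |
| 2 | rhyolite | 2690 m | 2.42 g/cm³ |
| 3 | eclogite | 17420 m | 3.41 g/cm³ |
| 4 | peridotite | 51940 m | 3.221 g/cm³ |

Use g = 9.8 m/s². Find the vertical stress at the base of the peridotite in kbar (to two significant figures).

25 kbar

quartzite: 2696 kg/m³ × 9.8 m/s² × 7410 m = 1.958×10^8 Pa = 1.958 kbar
rhyolite: 2420 kg/m³ × 9.8 m/s² × 2690 m = 6.380×10^7 Pa = 0.6380 kbar
eclogite: 3410 kg/m³ × 9.8 m/s² × 17420 m = 5.821×10^8 Pa = 5.821 kbar
peridotite: 3221 kg/m³ × 9.8 m/s² × 51940 m = 1.640×10^9 Pa = 16.40 kbar
Total = 1.958 + 0.6380 + 5.821 + 16.40 = 24.812 kbar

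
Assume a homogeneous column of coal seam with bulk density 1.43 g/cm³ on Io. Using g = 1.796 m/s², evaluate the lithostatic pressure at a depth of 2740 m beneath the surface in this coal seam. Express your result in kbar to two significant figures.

0.070 kbar

coal seam: 1430 kg/m³ × 1.796 m/s² × 2740 m = 7.037×10^6 Pa = 0.07037 kbar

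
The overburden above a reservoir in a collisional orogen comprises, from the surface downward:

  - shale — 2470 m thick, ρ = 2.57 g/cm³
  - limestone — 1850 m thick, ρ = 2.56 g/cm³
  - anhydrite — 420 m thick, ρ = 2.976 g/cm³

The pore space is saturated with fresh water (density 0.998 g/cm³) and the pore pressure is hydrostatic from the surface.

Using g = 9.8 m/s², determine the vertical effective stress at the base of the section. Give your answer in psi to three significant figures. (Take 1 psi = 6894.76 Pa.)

10800 psi

Overburden (lithostatic) stress σ_v:
shale: 2570 kg/m³ × 9.8 m/s² × 2470 m = 6.221×10^7 Pa = 62.21 MPa
limestone: 2560 kg/m³ × 9.8 m/s² × 1850 m = 4.641×10^7 Pa = 46.41 MPa
anhydrite: 2976 kg/m³ × 9.8 m/s² × 420 m = 1.225×10^7 Pa = 12.25 MPa
Total = 62.21 + 46.41 + 12.25 = 120.87 MPa
Pore pressure P_p = 998 kg/m³ × 9.8 m/s² × 4740 m = 4.636×10^7 Pa = 46.36 MPa
Effective stress σ' = σ_v − P_p = 120.9 − 46.36 = 74.512 MPa = 10807 psi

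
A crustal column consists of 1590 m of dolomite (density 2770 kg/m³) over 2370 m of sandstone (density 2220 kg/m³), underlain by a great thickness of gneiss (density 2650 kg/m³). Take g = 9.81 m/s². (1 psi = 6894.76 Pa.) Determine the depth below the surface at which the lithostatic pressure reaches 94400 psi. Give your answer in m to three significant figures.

25300 m

Pressure at base of upper layers: 2770×9.81×1590 + 2220×9.81×2370 = 9.482×10^7 Pa = 13753 psi
Remaining pressure to be supplied by gneiss: 6.509×10^8 − 9.482×10^7 = 5.560×10^8 Pa
Additional depth in gneiss = 5.560×10^8 Pa / (2650 kg/m³ × 9.81 m/s²) = 21389 m
Total depth = 3960 m + 21389 m = 25349 m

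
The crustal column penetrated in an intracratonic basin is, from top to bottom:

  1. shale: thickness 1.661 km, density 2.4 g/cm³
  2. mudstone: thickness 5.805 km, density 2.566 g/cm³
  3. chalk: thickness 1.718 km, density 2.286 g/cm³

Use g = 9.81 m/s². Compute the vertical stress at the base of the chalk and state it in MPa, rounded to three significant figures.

shale: 2400 kg/m³ × 9.81 m/s² × 1661 m = 3.911×10^7 Pa = 39.11 MPa
mudstone: 2566 kg/m³ × 9.81 m/s² × 5805 m = 1.461×10^8 Pa = 146.1 MPa
chalk: 2286 kg/m³ × 9.81 m/s² × 1718 m = 3.853×10^7 Pa = 38.53 MPa
Total = 39.11 + 146.1 + 38.53 = 223.76 MPa

224 MPa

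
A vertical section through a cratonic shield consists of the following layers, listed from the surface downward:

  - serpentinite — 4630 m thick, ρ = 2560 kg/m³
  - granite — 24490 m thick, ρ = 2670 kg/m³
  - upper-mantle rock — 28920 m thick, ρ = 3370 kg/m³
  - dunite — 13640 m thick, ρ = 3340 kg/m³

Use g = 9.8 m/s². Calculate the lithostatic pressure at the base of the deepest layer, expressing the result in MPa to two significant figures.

serpentinite: 2560 kg/m³ × 9.8 m/s² × 4630 m = 1.162×10^8 Pa = 116.2 MPa
granite: 2670 kg/m³ × 9.8 m/s² × 24490 m = 6.408×10^8 Pa = 640.8 MPa
upper-mantle rock: 3370 kg/m³ × 9.8 m/s² × 28920 m = 9.551×10^8 Pa = 955.1 MPa
dunite: 3340 kg/m³ × 9.8 m/s² × 13640 m = 4.465×10^8 Pa = 446.5 MPa
Total = 116.2 + 640.8 + 955.1 + 446.5 = 2158.5 MPa

2200 MPa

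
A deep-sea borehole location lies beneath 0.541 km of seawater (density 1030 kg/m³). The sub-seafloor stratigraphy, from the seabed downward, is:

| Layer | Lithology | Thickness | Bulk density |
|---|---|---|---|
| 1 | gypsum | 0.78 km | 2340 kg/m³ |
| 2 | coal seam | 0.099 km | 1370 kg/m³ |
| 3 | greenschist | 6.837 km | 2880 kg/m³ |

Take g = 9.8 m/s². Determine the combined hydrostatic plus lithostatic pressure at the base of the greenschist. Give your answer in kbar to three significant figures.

seawater: 1030 kg/m³ × 9.8 m/s² × 541 m = 5.461×10^6 Pa = 0.05461 kbar
gypsum: 2340 kg/m³ × 9.8 m/s² × 780 m = 1.789×10^7 Pa = 0.1789 kbar
coal seam: 1370 kg/m³ × 9.8 m/s² × 99 m = 1.329×10^6 Pa = 0.01329 kbar
greenschist: 2880 kg/m³ × 9.8 m/s² × 6837 m = 1.930×10^8 Pa = 1.930 kbar
Total = 0.05461 + 0.1789 + 0.01329 + 1.930 = 2.1764 kbar

2.18 kbar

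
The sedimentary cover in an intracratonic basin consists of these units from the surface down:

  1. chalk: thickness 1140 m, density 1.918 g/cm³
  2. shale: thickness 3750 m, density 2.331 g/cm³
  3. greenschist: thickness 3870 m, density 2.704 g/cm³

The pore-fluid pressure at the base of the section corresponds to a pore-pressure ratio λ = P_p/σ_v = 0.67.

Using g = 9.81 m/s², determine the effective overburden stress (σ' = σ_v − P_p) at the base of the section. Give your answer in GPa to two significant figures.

Overburden (lithostatic) stress σ_v:
chalk: 1918 kg/m³ × 9.81 m/s² × 1140 m = 2.145×10^7 Pa = 21.45 MPa
shale: 2331 kg/m³ × 9.81 m/s² × 3750 m = 8.575×10^7 Pa = 85.75 MPa
greenschist: 2704 kg/m³ × 9.81 m/s² × 3870 m = 1.027×10^8 Pa = 102.7 MPa
Total = 21.45 + 85.75 + 102.7 = 209.86 MPa
Pore pressure P_p = λ·σ_v = 0.67 × 209.9 MPa = 140.6 MPa
Effective stress σ' = σ_v − P_p = 209.9 − 140.6 = 69.253 MPa = 0.069253 GPa

0.069 GPa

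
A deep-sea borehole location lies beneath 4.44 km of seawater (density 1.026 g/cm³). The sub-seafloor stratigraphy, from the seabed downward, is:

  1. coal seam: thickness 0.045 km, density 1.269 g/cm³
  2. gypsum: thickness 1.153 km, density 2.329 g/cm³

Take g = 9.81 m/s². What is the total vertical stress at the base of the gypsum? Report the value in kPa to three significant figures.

71600 kPa

seawater: 1026 kg/m³ × 9.81 m/s² × 4440 m = 4.469×10^7 Pa = 44689 kPa
coal seam: 1269 kg/m³ × 9.81 m/s² × 45 m = 5.602×10^5 Pa = 560.2 kPa
gypsum: 2329 kg/m³ × 9.81 m/s² × 1153 m = 2.634×10^7 Pa = 26343 kPa
Total = 44689 + 560.2 + 26343 = 71592 kPa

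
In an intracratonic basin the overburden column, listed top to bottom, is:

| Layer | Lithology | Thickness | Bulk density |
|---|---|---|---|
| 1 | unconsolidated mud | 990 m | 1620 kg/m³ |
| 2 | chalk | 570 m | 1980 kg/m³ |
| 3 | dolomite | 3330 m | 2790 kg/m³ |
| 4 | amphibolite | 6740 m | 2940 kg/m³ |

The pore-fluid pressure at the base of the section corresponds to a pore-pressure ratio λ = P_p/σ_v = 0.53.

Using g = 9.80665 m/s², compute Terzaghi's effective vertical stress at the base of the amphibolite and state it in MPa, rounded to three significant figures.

Overburden (lithostatic) stress σ_v:
unconsolidated mud: 1620 kg/m³ × 9.80665 m/s² × 990 m = 1.573×10^7 Pa = 15.73 MPa
chalk: 1980 kg/m³ × 9.80665 m/s² × 570 m = 1.107×10^7 Pa = 11.07 MPa
dolomite: 2790 kg/m³ × 9.80665 m/s² × 3330 m = 9.111×10^7 Pa = 91.11 MPa
amphibolite: 2940 kg/m³ × 9.80665 m/s² × 6740 m = 1.943×10^8 Pa = 194.3 MPa
Total = 15.73 + 11.07 + 91.11 + 194.3 = 312.23 MPa
Pore pressure P_p = λ·σ_v = 0.53 × 312.2 MPa = 165.5 MPa
Effective stress σ' = σ_v − P_p = 312.2 − 165.5 = 146.75 MPa

147 MPa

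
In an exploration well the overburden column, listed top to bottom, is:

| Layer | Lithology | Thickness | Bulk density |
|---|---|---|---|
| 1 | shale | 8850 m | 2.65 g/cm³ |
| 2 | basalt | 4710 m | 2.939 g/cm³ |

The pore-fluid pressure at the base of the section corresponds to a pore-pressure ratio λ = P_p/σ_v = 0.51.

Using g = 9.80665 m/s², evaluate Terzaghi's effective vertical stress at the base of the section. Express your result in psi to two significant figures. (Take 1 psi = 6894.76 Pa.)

Overburden (lithostatic) stress σ_v:
shale: 2650 kg/m³ × 9.80665 m/s² × 8850 m = 2.300×10^8 Pa = 230.0 MPa
basalt: 2939 kg/m³ × 9.80665 m/s² × 4710 m = 1.358×10^8 Pa = 135.8 MPa
Total = 230.0 + 135.8 = 365.74 MPa
Pore pressure P_p = λ·σ_v = 0.51 × 365.7 MPa = 186.5 MPa
Effective stress σ' = σ_v − P_p = 365.7 − 186.5 = 179.21 MPa = 25993 psi

26000 psi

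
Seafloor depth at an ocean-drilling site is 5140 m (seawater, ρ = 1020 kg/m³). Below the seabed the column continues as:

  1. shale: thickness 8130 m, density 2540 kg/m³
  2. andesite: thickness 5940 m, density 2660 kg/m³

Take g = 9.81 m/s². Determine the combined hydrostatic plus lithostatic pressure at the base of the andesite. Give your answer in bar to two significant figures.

seawater: 1020 kg/m³ × 9.81 m/s² × 5140 m = 5.143×10^7 Pa = 514.3 bar
shale: 2540 kg/m³ × 9.81 m/s² × 8130 m = 2.026×10^8 Pa = 2026 bar
andesite: 2660 kg/m³ × 9.81 m/s² × 5940 m = 1.550×10^8 Pa = 1550 bar
Total = 514.3 + 2026 + 1550 = 4090.1 bar

4100 bar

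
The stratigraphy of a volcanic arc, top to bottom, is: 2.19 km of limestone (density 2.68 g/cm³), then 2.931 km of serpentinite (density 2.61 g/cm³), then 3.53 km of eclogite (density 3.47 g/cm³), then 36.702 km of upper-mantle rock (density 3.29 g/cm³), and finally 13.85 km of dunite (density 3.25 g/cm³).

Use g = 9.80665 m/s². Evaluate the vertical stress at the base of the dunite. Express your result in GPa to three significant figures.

1.88 GPa

limestone: 2680 kg/m³ × 9.80665 m/s² × 2190 m = 5.756×10^7 Pa = 0.05756 GPa
serpentinite: 2610 kg/m³ × 9.80665 m/s² × 2931 m = 7.502×10^7 Pa = 0.07502 GPa
eclogite: 3470 kg/m³ × 9.80665 m/s² × 3530 m = 1.201×10^8 Pa = 0.1201 GPa
upper-mantle rock: 3290 kg/m³ × 9.80665 m/s² × 36702 m = 1.184×10^9 Pa = 1.184 GPa
dunite: 3250 kg/m³ × 9.80665 m/s² × 13850 m = 4.414×10^8 Pa = 0.4414 GPa
Total = 0.05756 + 0.07502 + 0.1201 + 1.184 + 0.4414 = 1.8783 GPa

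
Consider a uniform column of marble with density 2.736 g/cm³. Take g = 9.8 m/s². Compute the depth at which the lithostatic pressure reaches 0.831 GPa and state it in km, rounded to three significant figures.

31.0 km

h = P/(ρg) = 0.831 GPa / (2736 kg/m³ × 9.8 m/s²) = 8.310×10^8 Pa / 26813 Pa/m = 30993 m
= 30.993 km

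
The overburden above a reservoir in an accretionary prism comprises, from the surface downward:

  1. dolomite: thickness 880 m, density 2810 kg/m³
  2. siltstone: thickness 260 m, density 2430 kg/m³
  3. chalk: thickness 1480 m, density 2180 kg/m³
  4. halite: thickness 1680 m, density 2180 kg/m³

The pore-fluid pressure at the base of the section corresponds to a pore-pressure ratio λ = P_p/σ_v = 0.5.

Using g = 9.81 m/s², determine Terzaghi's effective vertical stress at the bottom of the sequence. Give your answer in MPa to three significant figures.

49.0 MPa

Overburden (lithostatic) stress σ_v:
dolomite: 2810 kg/m³ × 9.81 m/s² × 880 m = 2.426×10^7 Pa = 24.26 MPa
siltstone: 2430 kg/m³ × 9.81 m/s² × 260 m = 6.198×10^6 Pa = 6.198 MPa
chalk: 2180 kg/m³ × 9.81 m/s² × 1480 m = 3.165×10^7 Pa = 31.65 MPa
halite: 2180 kg/m³ × 9.81 m/s² × 1680 m = 3.593×10^7 Pa = 35.93 MPa
Total = 24.26 + 6.198 + 31.65 + 35.93 = 98.035 MPa
Pore pressure P_p = λ·σ_v = 0.5 × 98.04 MPa = 49.02 MPa
Effective stress σ' = σ_v − P_p = 98.04 − 49.02 = 49.018 MPa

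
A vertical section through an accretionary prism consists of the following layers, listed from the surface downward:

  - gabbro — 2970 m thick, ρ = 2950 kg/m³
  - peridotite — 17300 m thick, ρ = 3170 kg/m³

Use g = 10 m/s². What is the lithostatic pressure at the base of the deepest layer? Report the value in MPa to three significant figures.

636 MPa

gabbro: 2950 kg/m³ × 10 m/s² × 2970 m = 8.761×10^7 Pa = 87.61 MPa
peridotite: 3170 kg/m³ × 10 m/s² × 17300 m = 5.484×10^8 Pa = 548.4 MPa
Total = 87.61 + 548.4 = 636.02 MPa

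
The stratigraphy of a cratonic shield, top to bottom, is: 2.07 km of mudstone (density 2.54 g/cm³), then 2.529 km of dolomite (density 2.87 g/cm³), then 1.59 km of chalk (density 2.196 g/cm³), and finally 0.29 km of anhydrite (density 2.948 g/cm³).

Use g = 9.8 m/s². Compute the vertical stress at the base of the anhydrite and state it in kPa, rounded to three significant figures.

mudstone: 2540 kg/m³ × 9.8 m/s² × 2070 m = 5.153×10^7 Pa = 51526 kPa
dolomite: 2870 kg/m³ × 9.8 m/s² × 2529 m = 7.113×10^7 Pa = 71131 kPa
chalk: 2196 kg/m³ × 9.8 m/s² × 1590 m = 3.422×10^7 Pa = 34218 kPa
anhydrite: 2948 kg/m³ × 9.8 m/s² × 290 m = 8.378×10^6 Pa = 8378 kPa
Total = 51526 + 71131 + 34218 + 8378 = 1.6525×10^5 kPa

165000 kPa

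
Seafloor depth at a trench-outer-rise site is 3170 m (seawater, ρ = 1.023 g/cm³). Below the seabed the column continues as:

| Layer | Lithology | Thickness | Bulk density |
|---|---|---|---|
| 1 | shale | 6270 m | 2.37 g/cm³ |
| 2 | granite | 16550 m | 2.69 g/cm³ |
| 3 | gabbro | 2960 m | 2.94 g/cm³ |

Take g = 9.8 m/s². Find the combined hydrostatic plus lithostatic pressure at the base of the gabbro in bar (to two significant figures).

7000 bar

seawater: 1023 kg/m³ × 9.8 m/s² × 3170 m = 3.178×10^7 Pa = 317.8 bar
shale: 2370 kg/m³ × 9.8 m/s² × 6270 m = 1.456×10^8 Pa = 1456 bar
granite: 2690 kg/m³ × 9.8 m/s² × 16550 m = 4.363×10^8 Pa = 4363 bar
gabbro: 2940 kg/m³ × 9.8 m/s² × 2960 m = 8.528×10^7 Pa = 852.8 bar
Total = 317.8 + 1456 + 4363 + 852.8 = 6989.8 bar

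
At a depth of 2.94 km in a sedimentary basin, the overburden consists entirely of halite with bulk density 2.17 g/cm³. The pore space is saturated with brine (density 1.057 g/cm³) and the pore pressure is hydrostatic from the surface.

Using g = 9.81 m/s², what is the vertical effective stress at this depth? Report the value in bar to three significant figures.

Overburden (lithostatic) stress σ_v:
halite: 2170 kg/m³ × 9.81 m/s² × 2940 m = 6.259×10^7 Pa = 62.59 MPa
Pore pressure P_p = 1057 kg/m³ × 9.81 m/s² × 2940 m = 3.049×10^7 Pa = 30.49 MPa
Effective stress σ' = σ_v − P_p = 62.59 − 30.49 = 32.100 MPa = 321.00 bar

321 bar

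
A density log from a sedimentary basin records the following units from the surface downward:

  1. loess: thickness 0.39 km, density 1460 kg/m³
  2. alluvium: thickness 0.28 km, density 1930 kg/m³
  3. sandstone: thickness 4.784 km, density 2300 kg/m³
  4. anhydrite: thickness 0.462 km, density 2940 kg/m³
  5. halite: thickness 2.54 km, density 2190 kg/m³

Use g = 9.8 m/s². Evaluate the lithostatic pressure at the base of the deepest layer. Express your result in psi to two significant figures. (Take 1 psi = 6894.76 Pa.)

loess: 1460 kg/m³ × 9.8 m/s² × 390 m = 5.580×10^6 Pa = 809.3 psi
alluvium: 1930 kg/m³ × 9.8 m/s² × 280 m = 5.296×10^6 Pa = 768.1 psi
sandstone: 2300 kg/m³ × 9.8 m/s² × 4784 m = 1.078×10^8 Pa = 15640 psi
anhydrite: 2940 kg/m³ × 9.8 m/s² × 462 m = 1.331×10^7 Pa = 1931 psi
halite: 2190 kg/m³ × 9.8 m/s² × 2540 m = 5.451×10^7 Pa = 7907 psi
Total = 809.3 + 768.1 + 15640 + 1931 + 7907 = 27054 psi

27000 psi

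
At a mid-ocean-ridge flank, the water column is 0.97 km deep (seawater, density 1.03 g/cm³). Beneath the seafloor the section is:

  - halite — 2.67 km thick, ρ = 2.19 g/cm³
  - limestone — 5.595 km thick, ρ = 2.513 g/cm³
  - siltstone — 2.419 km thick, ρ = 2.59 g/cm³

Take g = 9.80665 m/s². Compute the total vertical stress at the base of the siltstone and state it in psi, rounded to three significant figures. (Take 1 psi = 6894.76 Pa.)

38600 psi

seawater: 1030 kg/m³ × 9.80665 m/s² × 970 m = 9.798×10^6 Pa = 1421 psi
halite: 2190 kg/m³ × 9.80665 m/s² × 2670 m = 5.734×10^7 Pa = 8317 psi
limestone: 2513 kg/m³ × 9.80665 m/s² × 5595 m = 1.379×10^8 Pa = 19998 psi
siltstone: 2590 kg/m³ × 9.80665 m/s² × 2419 m = 6.144×10^7 Pa = 8911 psi
Total = 1421 + 8317 + 19998 + 8911 = 38647 psi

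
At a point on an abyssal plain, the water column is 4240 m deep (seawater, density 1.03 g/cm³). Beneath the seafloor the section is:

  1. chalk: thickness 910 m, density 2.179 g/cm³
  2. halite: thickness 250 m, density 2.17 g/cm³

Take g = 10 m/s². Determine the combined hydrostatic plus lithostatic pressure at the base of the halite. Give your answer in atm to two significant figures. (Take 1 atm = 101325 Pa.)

seawater: 1030 kg/m³ × 10 m/s² × 4240 m = 4.367×10^7 Pa = 431.0 atm
chalk: 2179 kg/m³ × 10 m/s² × 910 m = 1.983×10^7 Pa = 195.7 atm
halite: 2170 kg/m³ × 10 m/s² × 250 m = 5.425×10^6 Pa = 53.54 atm
Total = 431.0 + 195.7 + 53.54 = 680.25 atm

680 atm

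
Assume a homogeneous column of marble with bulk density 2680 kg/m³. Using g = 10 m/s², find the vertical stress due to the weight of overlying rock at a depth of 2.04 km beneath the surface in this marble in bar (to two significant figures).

marble: 2680 kg/m³ × 10 m/s² × 2040 m = 5.467×10^7 Pa = 546.7 bar

550 bar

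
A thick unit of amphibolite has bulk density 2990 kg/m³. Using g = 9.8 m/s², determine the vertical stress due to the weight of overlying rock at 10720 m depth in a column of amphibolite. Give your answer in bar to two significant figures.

amphibolite: 2990 kg/m³ × 9.8 m/s² × 10720 m = 3.141×10^8 Pa = 3141 bar

3100 bar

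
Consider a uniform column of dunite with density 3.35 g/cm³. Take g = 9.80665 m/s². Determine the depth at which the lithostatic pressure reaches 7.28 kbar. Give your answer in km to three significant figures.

22.2 km

h = P/(ρg) = 7.28 kbar / (3350 kg/m³ × 9.80665 m/s²) = 7.280×10^8 Pa / 32852 Pa/m = 22160 m
= 22.160 km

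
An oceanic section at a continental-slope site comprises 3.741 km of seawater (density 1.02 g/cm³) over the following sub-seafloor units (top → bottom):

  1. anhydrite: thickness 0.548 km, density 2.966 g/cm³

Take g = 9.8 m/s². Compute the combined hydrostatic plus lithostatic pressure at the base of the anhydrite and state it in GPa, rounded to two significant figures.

0.053 GPa

seawater: 1020 kg/m³ × 9.8 m/s² × 3741 m = 3.740×10^7 Pa = 0.03740 GPa
anhydrite: 2966 kg/m³ × 9.8 m/s² × 548 m = 1.593×10^7 Pa = 0.01593 GPa
Total = 0.03740 + 0.01593 = 0.053324 GPa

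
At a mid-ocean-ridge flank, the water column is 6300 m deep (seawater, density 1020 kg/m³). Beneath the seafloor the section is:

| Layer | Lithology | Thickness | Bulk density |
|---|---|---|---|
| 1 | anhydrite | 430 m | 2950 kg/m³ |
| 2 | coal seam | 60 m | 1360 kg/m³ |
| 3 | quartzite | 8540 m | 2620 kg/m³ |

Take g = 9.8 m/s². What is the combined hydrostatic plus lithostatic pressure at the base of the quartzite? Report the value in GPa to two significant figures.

seawater: 1020 kg/m³ × 9.8 m/s² × 6300 m = 6.297×10^7 Pa = 0.06297 GPa
anhydrite: 2950 kg/m³ × 9.8 m/s² × 430 m = 1.243×10^7 Pa = 0.01243 GPa
coal seam: 1360 kg/m³ × 9.8 m/s² × 60 m = 7.997×10^5 Pa = 7.997×10^-4 GPa
quartzite: 2620 kg/m³ × 9.8 m/s² × 8540 m = 2.193×10^8 Pa = 0.2193 GPa
Total = 0.06297 + 0.01243 + 7.997×10^-4 + 0.2193 = 0.29548 GPa

0.30 GPa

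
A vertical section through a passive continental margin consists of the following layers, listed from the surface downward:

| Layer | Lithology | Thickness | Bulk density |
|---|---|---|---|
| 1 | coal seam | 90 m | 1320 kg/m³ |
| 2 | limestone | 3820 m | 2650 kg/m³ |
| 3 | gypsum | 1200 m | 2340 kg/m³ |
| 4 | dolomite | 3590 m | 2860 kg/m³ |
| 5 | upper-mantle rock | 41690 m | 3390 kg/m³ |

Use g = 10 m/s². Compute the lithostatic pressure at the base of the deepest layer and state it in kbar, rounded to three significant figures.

16.5 kbar

coal seam: 1320 kg/m³ × 10 m/s² × 90 m = 1.188×10^6 Pa = 0.01188 kbar
limestone: 2650 kg/m³ × 10 m/s² × 3820 m = 1.012×10^8 Pa = 1.012 kbar
gypsum: 2340 kg/m³ × 10 m/s² × 1200 m = 2.808×10^7 Pa = 0.2808 kbar
dolomite: 2860 kg/m³ × 10 m/s² × 3590 m = 1.027×10^8 Pa = 1.027 kbar
upper-mantle rock: 3390 kg/m³ × 10 m/s² × 41690 m = 1.413×10^9 Pa = 14.13 kbar
Total = 0.01188 + 1.012 + 0.2808 + 1.027 + 14.13 = 16.465 kbar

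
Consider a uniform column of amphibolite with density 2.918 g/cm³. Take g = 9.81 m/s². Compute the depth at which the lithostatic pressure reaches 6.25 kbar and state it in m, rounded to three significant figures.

h = P/(ρg) = 6.25 kbar / (2918 kg/m³ × 9.81 m/s²) = 6.250×10^8 Pa / 28626 Pa/m = 21834 m

21800 m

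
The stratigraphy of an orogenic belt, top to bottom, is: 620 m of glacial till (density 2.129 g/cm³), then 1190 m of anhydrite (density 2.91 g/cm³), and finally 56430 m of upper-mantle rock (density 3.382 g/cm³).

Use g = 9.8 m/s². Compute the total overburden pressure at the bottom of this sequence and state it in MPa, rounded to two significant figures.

glacial till: 2129 kg/m³ × 9.8 m/s² × 620 m = 1.294×10^7 Pa = 12.94 MPa
anhydrite: 2910 kg/m³ × 9.8 m/s² × 1190 m = 3.394×10^7 Pa = 33.94 MPa
upper-mantle rock: 3382 kg/m³ × 9.8 m/s² × 56430 m = 1.870×10^9 Pa = 1870 MPa
Total = 12.94 + 33.94 + 1870 = 1917.2 MPa

1900 MPa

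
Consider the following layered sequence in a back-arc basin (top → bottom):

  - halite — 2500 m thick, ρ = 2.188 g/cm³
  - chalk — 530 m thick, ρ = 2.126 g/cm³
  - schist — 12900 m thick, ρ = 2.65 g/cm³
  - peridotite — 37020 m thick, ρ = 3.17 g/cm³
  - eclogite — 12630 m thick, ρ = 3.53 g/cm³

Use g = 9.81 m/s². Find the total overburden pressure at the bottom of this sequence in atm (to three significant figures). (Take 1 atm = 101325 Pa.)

halite: 2188 kg/m³ × 9.81 m/s² × 2500 m = 5.366×10^7 Pa = 529.6 atm
chalk: 2126 kg/m³ × 9.81 m/s² × 530 m = 1.105×10^7 Pa = 109.1 atm
schist: 2650 kg/m³ × 9.81 m/s² × 12900 m = 3.354×10^8 Pa = 3310 atm
peridotite: 3170 kg/m³ × 9.81 m/s² × 37020 m = 1.151×10^9 Pa = 11362 atm
eclogite: 3530 kg/m³ × 9.81 m/s² × 12630 m = 4.374×10^8 Pa = 4316 atm
Total = 529.6 + 109.1 + 3310 + 11362 + 4316 = 19627 atm

19600 atm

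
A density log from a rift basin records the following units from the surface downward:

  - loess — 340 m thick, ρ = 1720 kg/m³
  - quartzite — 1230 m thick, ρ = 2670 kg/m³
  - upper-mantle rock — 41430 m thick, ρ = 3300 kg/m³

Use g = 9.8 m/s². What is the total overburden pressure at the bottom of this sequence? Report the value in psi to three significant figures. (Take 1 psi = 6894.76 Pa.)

200000 psi

loess: 1720 kg/m³ × 9.8 m/s² × 340 m = 5.731×10^6 Pa = 831.2 psi
quartzite: 2670 kg/m³ × 9.8 m/s² × 1230 m = 3.218×10^7 Pa = 4668 psi
upper-mantle rock: 3300 kg/m³ × 9.8 m/s² × 41430 m = 1.340×10^9 Pa = 1.943×10^5 psi
Total = 831.2 + 4668 + 1.943×10^5 = 1.9983×10^5 psi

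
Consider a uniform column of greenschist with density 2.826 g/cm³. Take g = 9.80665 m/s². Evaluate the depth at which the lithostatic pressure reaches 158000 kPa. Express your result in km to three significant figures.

5.70 km

h = P/(ρg) = 158000 kPa / (2826 kg/m³ × 9.80665 m/s²) = 1.580×10^8 Pa / 27714 Pa/m = 5701.2 m
= 5.7012 km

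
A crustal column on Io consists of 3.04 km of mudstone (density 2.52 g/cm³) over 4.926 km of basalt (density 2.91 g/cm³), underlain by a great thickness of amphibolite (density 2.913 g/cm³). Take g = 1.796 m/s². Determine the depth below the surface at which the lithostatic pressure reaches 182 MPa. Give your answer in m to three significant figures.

35200 m

Pressure at base of upper layers: 2520×1.796×3040 + 2910×1.796×4926 = 3.950×10^7 Pa = 39.50 MPa
Remaining pressure to be supplied by amphibolite: 1.820×10^8 − 3.950×10^7 = 1.425×10^8 Pa
Additional depth in amphibolite = 1.425×10^8 Pa / (2913 kg/m³ × 1.796 m/s²) = 27237 m
Total depth = 7966 m + 27237 m = 35203 m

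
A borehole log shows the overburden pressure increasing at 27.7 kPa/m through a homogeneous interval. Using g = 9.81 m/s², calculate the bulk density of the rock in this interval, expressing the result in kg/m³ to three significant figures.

ρ = (dP/dz)/g = 27.7 kPa/m / 9.81 m/s² = 27700 Pa/m / 9.81 m/s² = 2823.6 kg/m³

2820 kg/m³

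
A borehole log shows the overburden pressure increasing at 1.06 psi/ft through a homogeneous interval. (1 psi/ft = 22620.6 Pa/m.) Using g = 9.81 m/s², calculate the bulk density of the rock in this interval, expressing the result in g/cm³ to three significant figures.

ρ = (dP/dz)/g = 1.06 psi/ft / 9.81 m/s² = 23978 Pa/m / 9.81 m/s² = 2444.2 kg/m³
= 2.444 g/cm³

2.44 g/cm³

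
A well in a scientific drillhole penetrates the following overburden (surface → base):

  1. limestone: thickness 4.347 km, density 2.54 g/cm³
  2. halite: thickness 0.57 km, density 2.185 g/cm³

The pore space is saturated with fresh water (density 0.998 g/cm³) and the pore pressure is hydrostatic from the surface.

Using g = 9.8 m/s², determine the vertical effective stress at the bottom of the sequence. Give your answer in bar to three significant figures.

Overburden (lithostatic) stress σ_v:
limestone: 2540 kg/m³ × 9.8 m/s² × 4347 m = 1.082×10^8 Pa = 108.2 MPa
halite: 2185 kg/m³ × 9.8 m/s² × 570 m = 1.221×10^7 Pa = 12.21 MPa
Total = 108.2 + 12.21 = 120.41 MPa
Pore pressure P_p = 998 kg/m³ × 9.8 m/s² × 4917 m = 4.809×10^7 Pa = 48.09 MPa
Effective stress σ' = σ_v − P_p = 120.4 − 48.09 = 72.321 MPa = 723.21 bar

723 bar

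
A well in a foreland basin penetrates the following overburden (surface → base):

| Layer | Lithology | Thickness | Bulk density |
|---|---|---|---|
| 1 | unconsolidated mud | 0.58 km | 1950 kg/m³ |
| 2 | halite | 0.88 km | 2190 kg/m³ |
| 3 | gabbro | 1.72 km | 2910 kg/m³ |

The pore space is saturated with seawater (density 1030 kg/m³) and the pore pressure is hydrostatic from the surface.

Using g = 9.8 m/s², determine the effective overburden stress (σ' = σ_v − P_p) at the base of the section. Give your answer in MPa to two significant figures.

Overburden (lithostatic) stress σ_v:
unconsolidated mud: 1950 kg/m³ × 9.8 m/s² × 580 m = 1.108×10^7 Pa = 11.08 MPa
halite: 2190 kg/m³ × 9.8 m/s² × 880 m = 1.889×10^7 Pa = 18.89 MPa
gabbro: 2910 kg/m³ × 9.8 m/s² × 1720 m = 4.905×10^7 Pa = 49.05 MPa
Total = 11.08 + 18.89 + 49.05 = 79.021 MPa
Pore pressure P_p = 1030 kg/m³ × 9.8 m/s² × 3180 m = 3.210×10^7 Pa = 32.10 MPa
Effective stress σ' = σ_v − P_p = 79.02 − 32.10 = 46.922 MPa

47 MPa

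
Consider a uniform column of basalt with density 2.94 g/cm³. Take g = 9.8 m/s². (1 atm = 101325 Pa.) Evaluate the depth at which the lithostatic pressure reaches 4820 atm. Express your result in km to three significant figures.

h = P/(ρg) = 4820 atm / (2940 kg/m³ × 9.8 m/s²) = 4.884×10^8 Pa / 28812 Pa/m = 16951 m
= 16.951 km

17.0 km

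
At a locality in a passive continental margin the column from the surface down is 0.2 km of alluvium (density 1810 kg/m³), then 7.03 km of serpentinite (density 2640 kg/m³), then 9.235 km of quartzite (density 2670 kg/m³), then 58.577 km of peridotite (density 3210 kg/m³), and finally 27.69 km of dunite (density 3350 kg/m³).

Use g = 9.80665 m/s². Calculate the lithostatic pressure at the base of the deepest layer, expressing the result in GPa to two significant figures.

3.2 GPa

alluvium: 1810 kg/m³ × 9.80665 m/s² × 200 m = 3.550×10^6 Pa = 3.550×10^-3 GPa
serpentinite: 2640 kg/m³ × 9.80665 m/s² × 7030 m = 1.820×10^8 Pa = 0.1820 GPa
quartzite: 2670 kg/m³ × 9.80665 m/s² × 9235 m = 2.418×10^8 Pa = 0.2418 GPa
peridotite: 3210 kg/m³ × 9.80665 m/s² × 58577 m = 1.844×10^9 Pa = 1.844 GPa
dunite: 3350 kg/m³ × 9.80665 m/s² × 27690 m = 9.097×10^8 Pa = 0.9097 GPa
Total = 3.550×10^-3 + 0.1820 + 0.2418 + 1.844 + 0.9097 = 3.1810 GPa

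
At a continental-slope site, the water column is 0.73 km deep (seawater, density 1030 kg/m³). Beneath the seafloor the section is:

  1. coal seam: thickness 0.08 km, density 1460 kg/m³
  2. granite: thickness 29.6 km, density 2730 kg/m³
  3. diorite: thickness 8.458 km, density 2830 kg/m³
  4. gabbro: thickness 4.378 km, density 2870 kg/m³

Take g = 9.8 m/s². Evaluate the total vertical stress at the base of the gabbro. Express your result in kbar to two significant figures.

12 kbar

seawater: 1030 kg/m³ × 9.8 m/s² × 730 m = 7.369×10^6 Pa = 0.07369 kbar
coal seam: 1460 kg/m³ × 9.8 m/s² × 80 m = 1.145×10^6 Pa = 0.01145 kbar
granite: 2730 kg/m³ × 9.8 m/s² × 29600 m = 7.919×10^8 Pa = 7.919 kbar
diorite: 2830 kg/m³ × 9.8 m/s² × 8458 m = 2.346×10^8 Pa = 2.346 kbar
gabbro: 2870 kg/m³ × 9.8 m/s² × 4378 m = 1.231×10^8 Pa = 1.231 kbar
Total = 0.07369 + 0.01145 + 7.919 + 2.346 + 1.231 = 11.581 kbar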